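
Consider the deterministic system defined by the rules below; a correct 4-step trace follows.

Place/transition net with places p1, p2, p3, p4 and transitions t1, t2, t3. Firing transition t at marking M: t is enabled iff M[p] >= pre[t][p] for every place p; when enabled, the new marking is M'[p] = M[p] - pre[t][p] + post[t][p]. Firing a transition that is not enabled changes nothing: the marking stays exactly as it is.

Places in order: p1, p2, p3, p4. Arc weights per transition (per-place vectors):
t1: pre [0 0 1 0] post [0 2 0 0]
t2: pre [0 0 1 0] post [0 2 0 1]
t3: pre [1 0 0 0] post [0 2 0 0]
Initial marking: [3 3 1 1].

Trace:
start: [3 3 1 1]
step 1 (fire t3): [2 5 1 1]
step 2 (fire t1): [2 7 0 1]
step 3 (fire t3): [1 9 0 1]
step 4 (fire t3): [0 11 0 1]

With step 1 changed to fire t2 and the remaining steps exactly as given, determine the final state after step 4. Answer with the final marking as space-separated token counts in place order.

1 9 0 2

(re-executing from step 1 with the substitution; state before step 1: [3 3 1 1])
step 1 (fire t2): [3 5 0 2]
step 2 (fire t1): [3 5 0 2]
step 3 (fire t3): [2 7 0 2]
step 4 (fire t3): [1 9 0 2]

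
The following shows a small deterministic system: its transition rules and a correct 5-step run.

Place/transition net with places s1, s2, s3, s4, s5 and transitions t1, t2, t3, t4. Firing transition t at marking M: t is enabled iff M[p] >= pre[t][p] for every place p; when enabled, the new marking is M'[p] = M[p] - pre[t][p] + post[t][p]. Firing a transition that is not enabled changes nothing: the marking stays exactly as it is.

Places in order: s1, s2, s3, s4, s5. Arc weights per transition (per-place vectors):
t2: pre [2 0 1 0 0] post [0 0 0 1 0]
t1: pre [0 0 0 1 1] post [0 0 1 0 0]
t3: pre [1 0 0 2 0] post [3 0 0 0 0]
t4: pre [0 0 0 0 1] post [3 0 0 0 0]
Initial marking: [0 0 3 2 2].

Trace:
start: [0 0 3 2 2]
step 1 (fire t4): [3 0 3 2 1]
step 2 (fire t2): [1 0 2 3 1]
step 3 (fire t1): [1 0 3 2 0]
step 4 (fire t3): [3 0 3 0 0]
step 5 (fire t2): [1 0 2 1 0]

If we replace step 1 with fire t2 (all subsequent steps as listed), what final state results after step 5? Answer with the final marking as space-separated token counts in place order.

(re-executing from step 1 with the substitution; state before step 1: [0 0 3 2 2])
step 1 (fire t2): [0 0 3 2 2]
step 2 (fire t2): [0 0 3 2 2]
step 3 (fire t1): [0 0 4 1 1]
step 4 (fire t3): [0 0 4 1 1]
step 5 (fire t2): [0 0 4 1 1]

0 0 4 1 1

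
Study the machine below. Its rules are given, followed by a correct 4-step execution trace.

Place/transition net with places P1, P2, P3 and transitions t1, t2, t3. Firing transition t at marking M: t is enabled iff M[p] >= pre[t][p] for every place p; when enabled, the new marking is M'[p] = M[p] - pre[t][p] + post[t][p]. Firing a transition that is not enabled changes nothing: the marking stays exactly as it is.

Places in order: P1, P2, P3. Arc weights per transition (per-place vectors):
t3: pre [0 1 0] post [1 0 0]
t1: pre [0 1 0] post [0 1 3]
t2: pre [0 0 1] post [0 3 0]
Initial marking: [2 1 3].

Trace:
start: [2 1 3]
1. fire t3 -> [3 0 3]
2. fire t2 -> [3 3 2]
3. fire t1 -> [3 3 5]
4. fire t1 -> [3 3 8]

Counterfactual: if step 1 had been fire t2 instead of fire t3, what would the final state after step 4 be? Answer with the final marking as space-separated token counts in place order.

2 7 7

(re-executing from step 1 with the substitution; state before step 1: [2 1 3])
1. fire t2 -> [2 4 2]
2. fire t2 -> [2 7 1]
3. fire t1 -> [2 7 4]
4. fire t1 -> [2 7 7]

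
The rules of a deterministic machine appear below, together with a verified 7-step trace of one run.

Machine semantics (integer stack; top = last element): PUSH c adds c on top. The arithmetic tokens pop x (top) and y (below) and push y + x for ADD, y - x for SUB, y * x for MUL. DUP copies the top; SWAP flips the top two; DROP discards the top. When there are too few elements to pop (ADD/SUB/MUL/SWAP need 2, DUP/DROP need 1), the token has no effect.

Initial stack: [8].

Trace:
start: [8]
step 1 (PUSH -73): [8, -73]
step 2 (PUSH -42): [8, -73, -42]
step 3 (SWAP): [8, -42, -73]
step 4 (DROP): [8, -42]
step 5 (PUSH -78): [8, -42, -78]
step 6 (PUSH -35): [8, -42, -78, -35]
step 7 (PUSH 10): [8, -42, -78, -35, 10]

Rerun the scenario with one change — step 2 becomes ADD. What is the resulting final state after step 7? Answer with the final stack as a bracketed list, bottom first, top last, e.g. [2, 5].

[-78, -35, 10]

(re-executing from step 2 with the substitution; state before step 2: [8, -73])
step 2 (ADD): [-65]
step 3 (SWAP): [-65]
step 4 (DROP): []
step 5 (PUSH -78): [-78]
step 6 (PUSH -35): [-78, -35]
step 7 (PUSH 10): [-78, -35, 10]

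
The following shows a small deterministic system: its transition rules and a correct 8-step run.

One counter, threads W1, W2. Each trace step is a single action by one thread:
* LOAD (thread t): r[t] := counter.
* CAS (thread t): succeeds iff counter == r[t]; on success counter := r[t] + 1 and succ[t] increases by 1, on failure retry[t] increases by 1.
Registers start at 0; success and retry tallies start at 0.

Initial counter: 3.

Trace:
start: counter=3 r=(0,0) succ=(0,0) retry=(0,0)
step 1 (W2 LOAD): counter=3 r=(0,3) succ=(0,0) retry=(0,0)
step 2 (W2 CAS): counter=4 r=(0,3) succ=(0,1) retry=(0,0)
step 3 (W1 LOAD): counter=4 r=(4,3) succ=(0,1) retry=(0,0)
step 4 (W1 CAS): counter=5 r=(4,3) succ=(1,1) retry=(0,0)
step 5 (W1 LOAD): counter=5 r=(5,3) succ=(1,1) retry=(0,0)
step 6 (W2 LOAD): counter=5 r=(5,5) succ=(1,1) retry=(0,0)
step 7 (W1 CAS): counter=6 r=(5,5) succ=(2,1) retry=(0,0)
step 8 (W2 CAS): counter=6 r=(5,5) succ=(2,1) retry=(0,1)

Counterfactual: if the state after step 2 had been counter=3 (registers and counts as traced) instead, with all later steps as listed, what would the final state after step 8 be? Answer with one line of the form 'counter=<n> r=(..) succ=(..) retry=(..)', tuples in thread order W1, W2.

counter=5 r=(4,4) succ=(2,1) retry=(0,1)

state after step 2 := counter=3 r=(0,3) succ=(0,1) retry=(0,0)
step 3 (W1 LOAD): counter=3 r=(3,3) succ=(0,1) retry=(0,0)
step 4 (W1 CAS): counter=4 r=(3,3) succ=(1,1) retry=(0,0)
step 5 (W1 LOAD): counter=4 r=(4,3) succ=(1,1) retry=(0,0)
step 6 (W2 LOAD): counter=4 r=(4,4) succ=(1,1) retry=(0,0)
step 7 (W1 CAS): counter=5 r=(4,4) succ=(2,1) retry=(0,0)
step 8 (W2 CAS): counter=5 r=(4,4) succ=(2,1) retry=(0,1)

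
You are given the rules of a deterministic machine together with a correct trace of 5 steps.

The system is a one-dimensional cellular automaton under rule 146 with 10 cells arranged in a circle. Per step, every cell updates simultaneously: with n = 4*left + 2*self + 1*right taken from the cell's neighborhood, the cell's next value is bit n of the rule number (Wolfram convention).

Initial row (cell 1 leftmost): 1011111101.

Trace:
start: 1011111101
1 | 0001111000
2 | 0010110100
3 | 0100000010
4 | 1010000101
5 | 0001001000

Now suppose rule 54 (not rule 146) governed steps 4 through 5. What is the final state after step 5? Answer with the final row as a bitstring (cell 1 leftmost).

(re-executing steps 4..5 under rule 54; state before step 4: 0100000010)
4 | 1110000111
5 | 0001001000

0001001000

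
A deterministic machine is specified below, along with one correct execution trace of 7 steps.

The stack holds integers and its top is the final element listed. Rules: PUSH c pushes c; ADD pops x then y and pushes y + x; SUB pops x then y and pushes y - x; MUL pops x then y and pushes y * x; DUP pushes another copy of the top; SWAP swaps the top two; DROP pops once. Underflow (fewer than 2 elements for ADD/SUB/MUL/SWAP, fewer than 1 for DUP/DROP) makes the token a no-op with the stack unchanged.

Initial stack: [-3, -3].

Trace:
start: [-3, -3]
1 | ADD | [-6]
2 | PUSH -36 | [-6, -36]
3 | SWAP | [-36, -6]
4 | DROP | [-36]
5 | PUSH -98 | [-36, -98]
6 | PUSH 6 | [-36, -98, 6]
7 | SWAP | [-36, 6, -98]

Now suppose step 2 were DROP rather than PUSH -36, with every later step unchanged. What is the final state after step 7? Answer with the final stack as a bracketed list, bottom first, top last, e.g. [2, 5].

[6, -98]

(re-executing from step 2 with the substitution; state before step 2: [-6])
2 | DROP | []
3 | SWAP | []
4 | DROP | []
5 | PUSH -98 | [-98]
6 | PUSH 6 | [-98, 6]
7 | SWAP | [6, -98]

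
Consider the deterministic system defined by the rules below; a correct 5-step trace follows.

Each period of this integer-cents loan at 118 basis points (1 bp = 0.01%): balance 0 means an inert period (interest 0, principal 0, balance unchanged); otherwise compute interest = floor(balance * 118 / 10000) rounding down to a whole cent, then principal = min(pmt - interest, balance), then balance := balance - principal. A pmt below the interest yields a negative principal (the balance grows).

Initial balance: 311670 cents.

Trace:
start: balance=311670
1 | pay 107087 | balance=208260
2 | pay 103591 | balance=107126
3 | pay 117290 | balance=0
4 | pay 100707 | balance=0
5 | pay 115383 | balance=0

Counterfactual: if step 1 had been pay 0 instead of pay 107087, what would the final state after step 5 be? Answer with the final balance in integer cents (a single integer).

(re-executing from step 1 with the substitution; state before step 1: balance=311670)
1 | pay 0 | balance=315347
2 | pay 103591 | balance=215477
3 | pay 117290 | balance=100729
4 | pay 100707 | balance=1210
5 | pay 115383 | balance=0

0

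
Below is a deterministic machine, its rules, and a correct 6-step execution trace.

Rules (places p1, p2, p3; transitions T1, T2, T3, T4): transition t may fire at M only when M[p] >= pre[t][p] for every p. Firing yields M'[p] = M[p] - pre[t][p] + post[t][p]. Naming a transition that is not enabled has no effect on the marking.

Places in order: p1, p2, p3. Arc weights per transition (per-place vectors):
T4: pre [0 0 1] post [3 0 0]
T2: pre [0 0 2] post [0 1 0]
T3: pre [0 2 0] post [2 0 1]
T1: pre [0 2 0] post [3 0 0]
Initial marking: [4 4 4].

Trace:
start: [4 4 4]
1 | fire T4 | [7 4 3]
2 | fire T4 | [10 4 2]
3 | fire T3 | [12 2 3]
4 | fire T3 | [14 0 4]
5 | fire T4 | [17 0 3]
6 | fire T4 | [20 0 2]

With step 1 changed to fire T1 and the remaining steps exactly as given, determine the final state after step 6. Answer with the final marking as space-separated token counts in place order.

18 0 2

(re-executing from step 1 with the substitution; state before step 1: [4 4 4])
1 | fire T1 | [7 2 4]
2 | fire T4 | [10 2 3]
3 | fire T3 | [12 0 4]
4 | fire T3 | [12 0 4]
5 | fire T4 | [15 0 3]
6 | fire T4 | [18 0 2]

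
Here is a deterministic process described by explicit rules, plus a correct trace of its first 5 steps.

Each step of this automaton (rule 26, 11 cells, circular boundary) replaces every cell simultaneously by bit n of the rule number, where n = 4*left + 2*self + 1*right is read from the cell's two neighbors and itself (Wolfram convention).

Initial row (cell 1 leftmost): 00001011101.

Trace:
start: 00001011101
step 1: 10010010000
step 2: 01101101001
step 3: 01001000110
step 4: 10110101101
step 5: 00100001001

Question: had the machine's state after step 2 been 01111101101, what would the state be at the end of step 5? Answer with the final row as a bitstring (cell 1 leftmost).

00010100011

state after step 2 := 01111101101
step 3: 01000001000
step 4: 10100010100
step 5: 00010100011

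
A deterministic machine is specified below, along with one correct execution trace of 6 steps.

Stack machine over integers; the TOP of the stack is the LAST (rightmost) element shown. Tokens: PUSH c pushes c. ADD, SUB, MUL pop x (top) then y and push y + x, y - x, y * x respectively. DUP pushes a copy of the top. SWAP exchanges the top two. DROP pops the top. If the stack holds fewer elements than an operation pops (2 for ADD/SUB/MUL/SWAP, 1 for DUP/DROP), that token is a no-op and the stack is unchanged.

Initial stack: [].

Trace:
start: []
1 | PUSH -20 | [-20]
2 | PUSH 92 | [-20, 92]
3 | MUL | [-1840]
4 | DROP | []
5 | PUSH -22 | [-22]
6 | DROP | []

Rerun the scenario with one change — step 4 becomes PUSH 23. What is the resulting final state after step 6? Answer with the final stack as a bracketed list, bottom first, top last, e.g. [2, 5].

(re-executing from step 4 with the substitution; state before step 4: [-1840])
4 | PUSH 23 | [-1840, 23]
5 | PUSH -22 | [-1840, 23, -22]
6 | DROP | [-1840, 23]

[-1840, 23]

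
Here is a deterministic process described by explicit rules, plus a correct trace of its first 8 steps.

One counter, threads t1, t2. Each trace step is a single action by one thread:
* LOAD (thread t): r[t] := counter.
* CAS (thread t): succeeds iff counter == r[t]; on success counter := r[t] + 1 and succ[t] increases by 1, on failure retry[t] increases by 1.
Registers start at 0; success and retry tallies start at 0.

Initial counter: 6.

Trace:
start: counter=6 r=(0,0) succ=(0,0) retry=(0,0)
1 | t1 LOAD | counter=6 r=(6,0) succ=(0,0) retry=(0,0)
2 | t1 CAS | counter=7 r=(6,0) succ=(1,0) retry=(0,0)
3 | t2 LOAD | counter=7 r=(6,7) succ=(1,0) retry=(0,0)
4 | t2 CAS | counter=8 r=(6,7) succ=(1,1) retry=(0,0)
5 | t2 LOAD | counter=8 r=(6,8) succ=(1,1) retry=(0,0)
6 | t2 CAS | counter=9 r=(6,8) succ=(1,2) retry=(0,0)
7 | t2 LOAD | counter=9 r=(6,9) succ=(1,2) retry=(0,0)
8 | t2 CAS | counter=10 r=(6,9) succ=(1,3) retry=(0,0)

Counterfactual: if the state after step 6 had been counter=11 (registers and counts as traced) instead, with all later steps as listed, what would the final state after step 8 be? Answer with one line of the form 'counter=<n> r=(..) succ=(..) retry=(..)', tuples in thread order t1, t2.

counter=12 r=(6,11) succ=(1,3) retry=(0,0)

state after step 6 := counter=11 r=(6,8) succ=(1,2) retry=(0,0)
7 | t2 LOAD | counter=11 r=(6,11) succ=(1,2) retry=(0,0)
8 | t2 CAS | counter=12 r=(6,11) succ=(1,3) retry=(0,0)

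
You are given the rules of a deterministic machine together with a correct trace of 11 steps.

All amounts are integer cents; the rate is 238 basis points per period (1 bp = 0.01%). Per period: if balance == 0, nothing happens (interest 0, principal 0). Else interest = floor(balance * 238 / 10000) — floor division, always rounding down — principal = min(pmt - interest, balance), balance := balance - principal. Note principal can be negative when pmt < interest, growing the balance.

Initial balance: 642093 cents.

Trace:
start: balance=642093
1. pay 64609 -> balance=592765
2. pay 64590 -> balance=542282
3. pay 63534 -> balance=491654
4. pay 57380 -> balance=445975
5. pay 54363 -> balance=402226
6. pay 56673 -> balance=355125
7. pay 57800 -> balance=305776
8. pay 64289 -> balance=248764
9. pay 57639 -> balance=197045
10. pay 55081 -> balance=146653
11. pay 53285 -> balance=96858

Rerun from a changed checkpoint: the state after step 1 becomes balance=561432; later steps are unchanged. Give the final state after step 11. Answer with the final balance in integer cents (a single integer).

57216

state after step 1 := balance=561432
2. pay 64590 -> balance=510204
3. pay 63534 -> balance=458812
4. pay 57380 -> balance=412351
5. pay 54363 -> balance=367801
6. pay 56673 -> balance=319881
7. pay 57800 -> balance=269694
8. pay 64289 -> balance=211823
9. pay 57639 -> balance=159225
10. pay 55081 -> balance=107933
11. pay 53285 -> balance=57216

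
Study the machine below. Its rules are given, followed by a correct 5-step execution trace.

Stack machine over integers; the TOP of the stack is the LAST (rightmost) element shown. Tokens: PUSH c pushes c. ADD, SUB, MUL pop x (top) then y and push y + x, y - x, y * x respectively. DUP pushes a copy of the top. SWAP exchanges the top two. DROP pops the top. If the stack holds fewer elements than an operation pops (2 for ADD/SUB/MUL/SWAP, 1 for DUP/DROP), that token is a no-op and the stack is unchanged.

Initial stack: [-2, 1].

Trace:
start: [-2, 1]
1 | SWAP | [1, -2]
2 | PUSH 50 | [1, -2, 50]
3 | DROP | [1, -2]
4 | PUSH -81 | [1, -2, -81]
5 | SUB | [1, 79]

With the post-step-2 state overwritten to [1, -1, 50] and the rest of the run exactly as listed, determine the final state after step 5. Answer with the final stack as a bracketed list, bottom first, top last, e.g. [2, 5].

state after step 2 := [1, -1, 50]
3 | DROP | [1, -1]
4 | PUSH -81 | [1, -1, -81]
5 | SUB | [1, 80]

[1, 80]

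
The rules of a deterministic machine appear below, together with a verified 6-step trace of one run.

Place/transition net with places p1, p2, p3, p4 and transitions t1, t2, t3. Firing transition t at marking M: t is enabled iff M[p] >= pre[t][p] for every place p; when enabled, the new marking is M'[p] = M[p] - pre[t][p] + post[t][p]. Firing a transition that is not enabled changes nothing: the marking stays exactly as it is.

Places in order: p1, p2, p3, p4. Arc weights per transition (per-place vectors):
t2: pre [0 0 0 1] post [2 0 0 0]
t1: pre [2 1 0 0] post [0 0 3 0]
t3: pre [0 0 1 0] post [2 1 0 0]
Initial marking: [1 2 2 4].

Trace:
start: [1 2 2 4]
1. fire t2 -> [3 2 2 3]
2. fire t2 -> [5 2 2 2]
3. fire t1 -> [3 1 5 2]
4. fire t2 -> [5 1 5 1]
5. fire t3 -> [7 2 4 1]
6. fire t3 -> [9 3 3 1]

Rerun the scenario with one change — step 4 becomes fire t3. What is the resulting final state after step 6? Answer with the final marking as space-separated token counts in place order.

(re-executing from step 4 with the substitution; state before step 4: [3 1 5 2])
4. fire t3 -> [5 2 4 2]
5. fire t3 -> [7 3 3 2]
6. fire t3 -> [9 4 2 2]

9 4 2 2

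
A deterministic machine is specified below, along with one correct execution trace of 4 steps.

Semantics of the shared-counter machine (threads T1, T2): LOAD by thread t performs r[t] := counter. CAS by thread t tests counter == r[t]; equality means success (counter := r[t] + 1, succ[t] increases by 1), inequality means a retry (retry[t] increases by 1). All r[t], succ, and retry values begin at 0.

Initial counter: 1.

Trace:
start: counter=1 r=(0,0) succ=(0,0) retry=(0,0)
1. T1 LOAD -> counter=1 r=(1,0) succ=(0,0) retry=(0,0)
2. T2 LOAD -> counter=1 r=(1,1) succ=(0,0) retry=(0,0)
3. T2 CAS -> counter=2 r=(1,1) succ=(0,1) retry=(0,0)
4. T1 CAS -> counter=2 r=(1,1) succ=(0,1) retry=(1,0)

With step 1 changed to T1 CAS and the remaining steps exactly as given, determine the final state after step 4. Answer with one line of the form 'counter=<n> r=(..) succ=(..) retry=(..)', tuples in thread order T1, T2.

(re-executing from step 1 with the substitution; state before step 1: counter=1 r=(0,0) succ=(0,0) retry=(0,0))
1. T1 CAS -> counter=1 r=(0,0) succ=(0,0) retry=(1,0)
2. T2 LOAD -> counter=1 r=(0,1) succ=(0,0) retry=(1,0)
3. T2 CAS -> counter=2 r=(0,1) succ=(0,1) retry=(1,0)
4. T1 CAS -> counter=2 r=(0,1) succ=(0,1) retry=(2,0)

counter=2 r=(0,1) succ=(0,1) retry=(2,0)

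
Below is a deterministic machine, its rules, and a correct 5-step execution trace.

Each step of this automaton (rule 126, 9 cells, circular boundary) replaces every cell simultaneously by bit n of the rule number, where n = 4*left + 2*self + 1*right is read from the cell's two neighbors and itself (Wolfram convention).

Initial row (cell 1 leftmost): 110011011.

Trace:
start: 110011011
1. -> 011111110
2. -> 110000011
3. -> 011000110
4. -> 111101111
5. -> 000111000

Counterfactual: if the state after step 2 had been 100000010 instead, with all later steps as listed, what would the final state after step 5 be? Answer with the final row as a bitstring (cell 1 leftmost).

state after step 2 := 100000010
3. -> 110000111
4. -> 011001100
5. -> 111111110

111111110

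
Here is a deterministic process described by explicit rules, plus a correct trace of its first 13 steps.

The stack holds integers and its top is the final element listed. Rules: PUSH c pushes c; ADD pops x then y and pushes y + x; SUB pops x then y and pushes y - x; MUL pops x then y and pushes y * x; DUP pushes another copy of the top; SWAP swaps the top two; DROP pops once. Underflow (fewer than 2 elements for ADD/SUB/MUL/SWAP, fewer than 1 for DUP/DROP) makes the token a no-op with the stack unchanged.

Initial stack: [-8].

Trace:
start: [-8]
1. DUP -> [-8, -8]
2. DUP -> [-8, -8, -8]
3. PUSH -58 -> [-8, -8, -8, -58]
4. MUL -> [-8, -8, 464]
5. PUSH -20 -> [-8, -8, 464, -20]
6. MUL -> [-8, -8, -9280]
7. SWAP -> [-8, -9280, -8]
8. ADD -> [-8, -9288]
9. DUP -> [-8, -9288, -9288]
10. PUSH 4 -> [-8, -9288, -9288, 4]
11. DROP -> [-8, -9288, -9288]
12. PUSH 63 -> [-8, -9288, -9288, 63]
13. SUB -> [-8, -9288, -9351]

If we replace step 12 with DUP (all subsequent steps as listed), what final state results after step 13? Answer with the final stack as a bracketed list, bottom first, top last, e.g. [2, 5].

[-8, -9288, 0]

(re-executing from step 12 with the substitution; state before step 12: [-8, -9288, -9288])
12. DUP -> [-8, -9288, -9288, -9288]
13. SUB -> [-8, -9288, 0]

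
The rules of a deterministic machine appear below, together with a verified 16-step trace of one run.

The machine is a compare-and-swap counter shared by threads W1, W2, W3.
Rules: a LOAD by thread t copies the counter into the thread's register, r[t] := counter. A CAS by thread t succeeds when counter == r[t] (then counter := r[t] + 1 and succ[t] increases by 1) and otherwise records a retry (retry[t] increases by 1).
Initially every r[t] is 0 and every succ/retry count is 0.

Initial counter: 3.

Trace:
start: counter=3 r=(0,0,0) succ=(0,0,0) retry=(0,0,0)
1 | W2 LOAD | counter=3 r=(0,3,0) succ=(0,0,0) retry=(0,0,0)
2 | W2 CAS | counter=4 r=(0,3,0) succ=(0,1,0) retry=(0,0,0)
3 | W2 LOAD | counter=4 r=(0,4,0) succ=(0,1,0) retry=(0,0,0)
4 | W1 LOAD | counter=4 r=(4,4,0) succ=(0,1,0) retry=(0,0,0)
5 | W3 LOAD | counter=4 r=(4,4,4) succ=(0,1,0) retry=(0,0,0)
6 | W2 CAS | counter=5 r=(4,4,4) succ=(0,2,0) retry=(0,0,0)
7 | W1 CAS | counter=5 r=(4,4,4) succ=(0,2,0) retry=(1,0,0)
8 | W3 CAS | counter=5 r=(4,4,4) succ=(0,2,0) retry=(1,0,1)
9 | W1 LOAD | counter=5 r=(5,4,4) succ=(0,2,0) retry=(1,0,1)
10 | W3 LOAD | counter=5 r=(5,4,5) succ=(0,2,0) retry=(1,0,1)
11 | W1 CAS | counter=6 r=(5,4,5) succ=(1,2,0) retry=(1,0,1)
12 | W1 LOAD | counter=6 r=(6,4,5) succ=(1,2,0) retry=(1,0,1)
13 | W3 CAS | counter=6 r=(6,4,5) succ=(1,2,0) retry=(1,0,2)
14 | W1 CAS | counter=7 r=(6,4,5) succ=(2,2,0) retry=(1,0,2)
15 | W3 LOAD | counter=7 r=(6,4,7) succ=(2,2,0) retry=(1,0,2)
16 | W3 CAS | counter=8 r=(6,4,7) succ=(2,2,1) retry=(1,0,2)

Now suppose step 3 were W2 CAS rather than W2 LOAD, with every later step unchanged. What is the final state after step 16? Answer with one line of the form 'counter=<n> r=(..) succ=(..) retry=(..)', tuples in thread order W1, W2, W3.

(re-executing from step 3 with the substitution; state before step 3: counter=4 r=(0,3,0) succ=(0,1,0) retry=(0,0,0))
3 | W2 CAS | counter=4 r=(0,3,0) succ=(0,1,0) retry=(0,1,0)
4 | W1 LOAD | counter=4 r=(4,3,0) succ=(0,1,0) retry=(0,1,0)
5 | W3 LOAD | counter=4 r=(4,3,4) succ=(0,1,0) retry=(0,1,0)
6 | W2 CAS | counter=4 r=(4,3,4) succ=(0,1,0) retry=(0,2,0)
7 | W1 CAS | counter=5 r=(4,3,4) succ=(1,1,0) retry=(0,2,0)
8 | W3 CAS | counter=5 r=(4,3,4) succ=(1,1,0) retry=(0,2,1)
9 | W1 LOAD | counter=5 r=(5,3,4) succ=(1,1,0) retry=(0,2,1)
10 | W3 LOAD | counter=5 r=(5,3,5) succ=(1,1,0) retry=(0,2,1)
11 | W1 CAS | counter=6 r=(5,3,5) succ=(2,1,0) retry=(0,2,1)
12 | W1 LOAD | counter=6 r=(6,3,5) succ=(2,1,0) retry=(0,2,1)
13 | W3 CAS | counter=6 r=(6,3,5) succ=(2,1,0) retry=(0,2,2)
14 | W1 CAS | counter=7 r=(6,3,5) succ=(3,1,0) retry=(0,2,2)
15 | W3 LOAD | counter=7 r=(6,3,7) succ=(3,1,0) retry=(0,2,2)
16 | W3 CAS | counter=8 r=(6,3,7) succ=(3,1,1) retry=(0,2,2)

counter=8 r=(6,3,7) succ=(3,1,1) retry=(0,2,2)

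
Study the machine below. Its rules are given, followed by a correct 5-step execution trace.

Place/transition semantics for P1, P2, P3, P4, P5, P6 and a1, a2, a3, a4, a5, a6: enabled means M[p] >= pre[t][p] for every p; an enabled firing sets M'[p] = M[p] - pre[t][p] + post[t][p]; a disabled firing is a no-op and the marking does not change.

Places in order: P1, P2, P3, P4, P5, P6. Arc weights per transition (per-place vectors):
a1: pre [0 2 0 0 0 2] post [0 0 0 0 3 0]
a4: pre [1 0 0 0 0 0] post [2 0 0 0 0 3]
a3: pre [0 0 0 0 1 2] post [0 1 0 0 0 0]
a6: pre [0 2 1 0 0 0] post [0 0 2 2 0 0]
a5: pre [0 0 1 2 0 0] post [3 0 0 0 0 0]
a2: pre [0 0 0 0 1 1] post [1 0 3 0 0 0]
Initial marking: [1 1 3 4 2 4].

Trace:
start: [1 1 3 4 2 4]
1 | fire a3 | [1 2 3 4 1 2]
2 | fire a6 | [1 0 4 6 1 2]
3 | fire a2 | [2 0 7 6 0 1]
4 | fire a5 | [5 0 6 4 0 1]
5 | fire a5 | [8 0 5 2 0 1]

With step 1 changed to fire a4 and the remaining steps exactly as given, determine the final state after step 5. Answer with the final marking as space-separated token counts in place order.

(re-executing from step 1 with the substitution; state before step 1: [1 1 3 4 2 4])
1 | fire a4 | [2 1 3 4 2 7]
2 | fire a6 | [2 1 3 4 2 7]
3 | fire a2 | [3 1 6 4 1 6]
4 | fire a5 | [6 1 5 2 1 6]
5 | fire a5 | [9 1 4 0 1 6]

9 1 4 0 1 6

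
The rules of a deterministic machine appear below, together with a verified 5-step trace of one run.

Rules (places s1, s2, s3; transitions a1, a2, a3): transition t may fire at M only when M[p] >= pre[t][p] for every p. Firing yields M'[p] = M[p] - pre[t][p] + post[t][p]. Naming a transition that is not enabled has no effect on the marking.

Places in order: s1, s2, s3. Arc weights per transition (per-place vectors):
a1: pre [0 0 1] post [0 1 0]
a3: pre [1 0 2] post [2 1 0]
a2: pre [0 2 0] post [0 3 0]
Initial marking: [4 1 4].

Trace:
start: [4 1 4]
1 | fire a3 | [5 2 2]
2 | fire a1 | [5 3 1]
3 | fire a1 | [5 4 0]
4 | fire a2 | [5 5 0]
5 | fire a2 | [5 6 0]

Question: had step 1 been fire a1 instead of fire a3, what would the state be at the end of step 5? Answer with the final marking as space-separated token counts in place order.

4 6 1

(re-executing from step 1 with the substitution; state before step 1: [4 1 4])
1 | fire a1 | [4 2 3]
2 | fire a1 | [4 3 2]
3 | fire a1 | [4 4 1]
4 | fire a2 | [4 5 1]
5 | fire a2 | [4 6 1]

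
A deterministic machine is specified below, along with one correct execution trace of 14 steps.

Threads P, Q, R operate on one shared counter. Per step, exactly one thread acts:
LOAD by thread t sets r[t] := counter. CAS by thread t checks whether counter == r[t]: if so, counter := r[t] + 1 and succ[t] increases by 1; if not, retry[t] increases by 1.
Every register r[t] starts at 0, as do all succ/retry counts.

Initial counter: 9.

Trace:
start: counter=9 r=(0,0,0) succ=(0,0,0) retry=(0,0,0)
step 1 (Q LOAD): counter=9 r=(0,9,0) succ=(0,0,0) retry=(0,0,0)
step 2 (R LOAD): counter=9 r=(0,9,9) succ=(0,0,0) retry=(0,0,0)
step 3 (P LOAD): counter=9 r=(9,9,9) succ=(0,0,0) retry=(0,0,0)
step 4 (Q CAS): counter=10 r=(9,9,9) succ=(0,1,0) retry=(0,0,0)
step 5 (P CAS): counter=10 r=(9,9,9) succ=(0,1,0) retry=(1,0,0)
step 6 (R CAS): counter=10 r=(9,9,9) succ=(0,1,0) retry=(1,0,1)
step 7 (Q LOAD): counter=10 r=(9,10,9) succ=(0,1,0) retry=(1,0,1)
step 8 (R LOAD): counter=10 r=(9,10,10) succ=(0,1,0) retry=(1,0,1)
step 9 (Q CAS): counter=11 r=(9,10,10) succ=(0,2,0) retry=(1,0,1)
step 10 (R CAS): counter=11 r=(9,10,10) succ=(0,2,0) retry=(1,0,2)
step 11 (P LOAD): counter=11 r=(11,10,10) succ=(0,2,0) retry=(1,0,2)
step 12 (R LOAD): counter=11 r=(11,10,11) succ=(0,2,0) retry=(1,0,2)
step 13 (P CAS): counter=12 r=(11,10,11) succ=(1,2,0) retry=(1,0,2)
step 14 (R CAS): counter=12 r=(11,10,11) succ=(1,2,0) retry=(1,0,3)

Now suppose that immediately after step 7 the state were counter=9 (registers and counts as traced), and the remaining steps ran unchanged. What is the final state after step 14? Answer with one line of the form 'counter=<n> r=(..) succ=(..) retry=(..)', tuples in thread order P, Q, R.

counter=11 r=(10,10,10) succ=(1,1,1) retry=(1,1,2)

state after step 7 := counter=9 r=(9,10,9) succ=(0,1,0) retry=(1,0,1)
step 8 (R LOAD): counter=9 r=(9,10,9) succ=(0,1,0) retry=(1,0,1)
step 9 (Q CAS): counter=9 r=(9,10,9) succ=(0,1,0) retry=(1,1,1)
step 10 (R CAS): counter=10 r=(9,10,9) succ=(0,1,1) retry=(1,1,1)
step 11 (P LOAD): counter=10 r=(10,10,9) succ=(0,1,1) retry=(1,1,1)
step 12 (R LOAD): counter=10 r=(10,10,10) succ=(0,1,1) retry=(1,1,1)
step 13 (P CAS): counter=11 r=(10,10,10) succ=(1,1,1) retry=(1,1,1)
step 14 (R CAS): counter=11 r=(10,10,10) succ=(1,1,1) retry=(1,1,2)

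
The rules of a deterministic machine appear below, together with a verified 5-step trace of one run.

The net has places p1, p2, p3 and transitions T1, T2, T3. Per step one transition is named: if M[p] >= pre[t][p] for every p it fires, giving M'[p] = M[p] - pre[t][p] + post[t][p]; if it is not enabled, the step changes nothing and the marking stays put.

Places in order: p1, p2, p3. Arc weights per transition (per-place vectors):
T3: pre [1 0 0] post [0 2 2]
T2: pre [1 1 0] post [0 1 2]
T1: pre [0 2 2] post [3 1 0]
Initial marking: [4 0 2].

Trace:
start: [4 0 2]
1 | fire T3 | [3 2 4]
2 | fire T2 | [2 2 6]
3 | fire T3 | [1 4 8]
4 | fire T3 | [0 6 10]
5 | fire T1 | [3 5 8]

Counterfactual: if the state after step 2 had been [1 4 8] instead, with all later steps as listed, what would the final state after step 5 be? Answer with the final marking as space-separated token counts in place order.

state after step 2 := [1 4 8]
3 | fire T3 | [0 6 10]
4 | fire T3 | [0 6 10]
5 | fire T1 | [3 5 8]

3 5 8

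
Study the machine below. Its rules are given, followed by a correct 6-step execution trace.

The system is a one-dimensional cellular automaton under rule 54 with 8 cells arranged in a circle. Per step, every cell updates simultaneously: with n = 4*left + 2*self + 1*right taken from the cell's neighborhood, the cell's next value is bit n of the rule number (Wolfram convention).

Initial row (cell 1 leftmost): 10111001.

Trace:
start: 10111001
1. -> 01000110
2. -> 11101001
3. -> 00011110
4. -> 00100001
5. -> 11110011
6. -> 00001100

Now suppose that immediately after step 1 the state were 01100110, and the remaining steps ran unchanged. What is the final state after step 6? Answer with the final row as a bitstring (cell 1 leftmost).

10011001

state after step 1 := 01100110
2. -> 10011001
3. -> 01100110
4. -> 10011001
5. -> 01100110
6. -> 10011001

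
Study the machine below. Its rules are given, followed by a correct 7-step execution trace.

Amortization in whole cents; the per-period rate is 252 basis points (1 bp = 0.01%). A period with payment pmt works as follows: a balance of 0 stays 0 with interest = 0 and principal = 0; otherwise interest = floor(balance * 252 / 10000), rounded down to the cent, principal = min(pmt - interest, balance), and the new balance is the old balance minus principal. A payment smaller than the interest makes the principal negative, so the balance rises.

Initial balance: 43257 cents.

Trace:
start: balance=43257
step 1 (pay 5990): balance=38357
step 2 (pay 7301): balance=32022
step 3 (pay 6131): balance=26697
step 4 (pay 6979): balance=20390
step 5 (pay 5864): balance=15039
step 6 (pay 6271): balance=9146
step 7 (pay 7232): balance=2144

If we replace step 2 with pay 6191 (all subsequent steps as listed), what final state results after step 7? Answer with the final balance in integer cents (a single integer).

(re-executing from step 2 with the substitution; state before step 2: balance=38357)
step 2 (pay 6191): balance=33132
step 3 (pay 6131): balance=27835
step 4 (pay 6979): balance=21557
step 5 (pay 5864): balance=16236
step 6 (pay 6271): balance=10374
step 7 (pay 7232): balance=3403

3403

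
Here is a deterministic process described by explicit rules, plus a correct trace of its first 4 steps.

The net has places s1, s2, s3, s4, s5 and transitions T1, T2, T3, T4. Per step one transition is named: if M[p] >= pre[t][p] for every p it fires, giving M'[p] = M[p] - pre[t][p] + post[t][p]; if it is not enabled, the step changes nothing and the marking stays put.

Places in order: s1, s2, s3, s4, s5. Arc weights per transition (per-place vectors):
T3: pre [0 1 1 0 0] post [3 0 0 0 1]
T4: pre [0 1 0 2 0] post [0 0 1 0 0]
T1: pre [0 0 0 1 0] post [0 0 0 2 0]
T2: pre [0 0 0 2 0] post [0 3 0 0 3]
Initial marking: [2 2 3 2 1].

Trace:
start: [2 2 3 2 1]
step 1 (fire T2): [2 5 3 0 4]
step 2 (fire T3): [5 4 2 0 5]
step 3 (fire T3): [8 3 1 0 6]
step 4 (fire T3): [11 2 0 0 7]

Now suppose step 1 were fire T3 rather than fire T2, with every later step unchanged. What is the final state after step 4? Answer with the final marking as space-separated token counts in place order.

(re-executing from step 1 with the substitution; state before step 1: [2 2 3 2 1])
step 1 (fire T3): [5 1 2 2 2]
step 2 (fire T3): [8 0 1 2 3]
step 3 (fire T3): [8 0 1 2 3]
step 4 (fire T3): [8 0 1 2 3]

8 0 1 2 3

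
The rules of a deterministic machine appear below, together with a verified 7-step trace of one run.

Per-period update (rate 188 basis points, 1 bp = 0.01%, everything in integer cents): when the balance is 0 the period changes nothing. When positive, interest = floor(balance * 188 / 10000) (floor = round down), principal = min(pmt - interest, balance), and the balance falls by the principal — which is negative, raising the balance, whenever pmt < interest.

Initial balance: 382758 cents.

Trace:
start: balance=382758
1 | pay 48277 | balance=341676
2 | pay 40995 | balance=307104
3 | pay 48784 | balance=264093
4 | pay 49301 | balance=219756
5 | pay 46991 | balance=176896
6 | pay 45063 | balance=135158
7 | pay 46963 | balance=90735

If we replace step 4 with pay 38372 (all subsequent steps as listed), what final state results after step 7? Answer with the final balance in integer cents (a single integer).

102292

(re-executing from step 4 with the substitution; state before step 4: balance=264093)
4 | pay 38372 | balance=230685
5 | pay 46991 | balance=188030
6 | pay 45063 | balance=146501
7 | pay 46963 | balance=102292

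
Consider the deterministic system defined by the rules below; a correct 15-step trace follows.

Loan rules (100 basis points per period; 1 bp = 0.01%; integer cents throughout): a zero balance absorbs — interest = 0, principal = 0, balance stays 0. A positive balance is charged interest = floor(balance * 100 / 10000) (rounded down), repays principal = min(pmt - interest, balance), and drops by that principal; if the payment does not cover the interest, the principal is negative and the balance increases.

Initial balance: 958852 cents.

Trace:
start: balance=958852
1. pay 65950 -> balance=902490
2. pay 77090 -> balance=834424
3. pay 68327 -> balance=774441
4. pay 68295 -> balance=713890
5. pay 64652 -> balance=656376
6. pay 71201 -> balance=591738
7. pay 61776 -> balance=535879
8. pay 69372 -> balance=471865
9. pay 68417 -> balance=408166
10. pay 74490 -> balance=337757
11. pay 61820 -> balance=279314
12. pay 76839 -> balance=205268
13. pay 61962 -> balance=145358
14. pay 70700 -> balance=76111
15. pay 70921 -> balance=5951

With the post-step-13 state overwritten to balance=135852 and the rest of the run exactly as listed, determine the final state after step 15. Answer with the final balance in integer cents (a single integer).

0

state after step 13 := balance=135852
14. pay 70700 -> balance=66510
15. pay 70921 -> balance=0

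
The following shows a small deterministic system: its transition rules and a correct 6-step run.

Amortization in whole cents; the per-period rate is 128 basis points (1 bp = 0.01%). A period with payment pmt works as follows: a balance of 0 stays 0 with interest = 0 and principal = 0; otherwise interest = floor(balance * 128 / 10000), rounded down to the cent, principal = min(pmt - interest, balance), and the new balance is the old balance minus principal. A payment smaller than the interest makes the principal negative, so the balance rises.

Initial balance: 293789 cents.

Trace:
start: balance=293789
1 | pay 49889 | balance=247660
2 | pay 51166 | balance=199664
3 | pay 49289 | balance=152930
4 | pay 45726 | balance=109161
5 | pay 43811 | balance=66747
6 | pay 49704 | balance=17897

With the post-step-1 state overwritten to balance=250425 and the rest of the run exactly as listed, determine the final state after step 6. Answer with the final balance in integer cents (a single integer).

state after step 1 := balance=250425
2 | pay 51166 | balance=202464
3 | pay 49289 | balance=155766
4 | pay 45726 | balance=112033
5 | pay 43811 | balance=69656
6 | pay 49704 | balance=20843

20843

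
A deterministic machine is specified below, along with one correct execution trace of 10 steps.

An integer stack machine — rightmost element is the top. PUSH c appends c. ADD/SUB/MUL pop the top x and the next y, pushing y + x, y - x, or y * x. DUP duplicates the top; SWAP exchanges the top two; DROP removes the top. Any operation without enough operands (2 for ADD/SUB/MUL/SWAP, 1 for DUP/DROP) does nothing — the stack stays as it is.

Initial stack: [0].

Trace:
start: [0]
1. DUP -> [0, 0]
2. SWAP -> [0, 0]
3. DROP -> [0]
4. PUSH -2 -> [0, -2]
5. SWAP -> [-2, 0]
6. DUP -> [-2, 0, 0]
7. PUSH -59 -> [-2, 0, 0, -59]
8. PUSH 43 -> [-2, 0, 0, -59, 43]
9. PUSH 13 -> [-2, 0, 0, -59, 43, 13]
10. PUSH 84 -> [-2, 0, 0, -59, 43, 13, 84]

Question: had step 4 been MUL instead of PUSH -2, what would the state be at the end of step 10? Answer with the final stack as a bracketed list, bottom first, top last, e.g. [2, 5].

[0, 0, -59, 43, 13, 84]

(re-executing from step 4 with the substitution; state before step 4: [0])
4. MUL -> [0]
5. SWAP -> [0]
6. DUP -> [0, 0]
7. PUSH -59 -> [0, 0, -59]
8. PUSH 43 -> [0, 0, -59, 43]
9. PUSH 13 -> [0, 0, -59, 43, 13]
10. PUSH 84 -> [0, 0, -59, 43, 13, 84]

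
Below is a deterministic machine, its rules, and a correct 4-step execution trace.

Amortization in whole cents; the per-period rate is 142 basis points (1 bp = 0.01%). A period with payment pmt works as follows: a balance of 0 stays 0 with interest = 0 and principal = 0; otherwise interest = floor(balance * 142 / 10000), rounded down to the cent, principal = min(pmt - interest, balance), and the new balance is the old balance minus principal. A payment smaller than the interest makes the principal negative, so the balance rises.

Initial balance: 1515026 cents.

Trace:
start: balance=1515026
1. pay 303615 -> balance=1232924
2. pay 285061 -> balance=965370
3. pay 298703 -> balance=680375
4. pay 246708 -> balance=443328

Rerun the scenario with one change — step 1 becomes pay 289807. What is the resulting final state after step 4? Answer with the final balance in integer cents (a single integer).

457733

(re-executing from step 1 with the substitution; state before step 1: balance=1515026)
1. pay 289807 -> balance=1246732
2. pay 285061 -> balance=979374
3. pay 298703 -> balance=694578
4. pay 246708 -> balance=457733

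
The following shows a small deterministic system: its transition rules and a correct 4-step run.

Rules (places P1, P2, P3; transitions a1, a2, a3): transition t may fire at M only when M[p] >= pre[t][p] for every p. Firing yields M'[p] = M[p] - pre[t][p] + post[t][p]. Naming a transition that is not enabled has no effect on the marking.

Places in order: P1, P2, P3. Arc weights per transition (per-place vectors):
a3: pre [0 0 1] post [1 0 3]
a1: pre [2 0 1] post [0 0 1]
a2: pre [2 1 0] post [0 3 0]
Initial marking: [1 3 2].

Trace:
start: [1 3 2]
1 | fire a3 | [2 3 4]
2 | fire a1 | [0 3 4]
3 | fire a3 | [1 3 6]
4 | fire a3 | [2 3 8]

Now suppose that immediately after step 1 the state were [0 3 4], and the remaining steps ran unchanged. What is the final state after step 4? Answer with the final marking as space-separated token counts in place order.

state after step 1 := [0 3 4]
2 | fire a1 | [0 3 4]
3 | fire a3 | [1 3 6]
4 | fire a3 | [2 3 8]

2 3 8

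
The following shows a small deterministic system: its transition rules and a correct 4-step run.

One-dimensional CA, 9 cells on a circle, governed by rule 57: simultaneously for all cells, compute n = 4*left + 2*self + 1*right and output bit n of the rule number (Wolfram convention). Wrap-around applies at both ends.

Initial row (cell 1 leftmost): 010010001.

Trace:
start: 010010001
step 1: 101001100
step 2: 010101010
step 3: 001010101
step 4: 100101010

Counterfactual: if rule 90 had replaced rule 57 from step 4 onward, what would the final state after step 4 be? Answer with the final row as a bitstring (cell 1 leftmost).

(re-executing step 4 under rule 90; state before step 4: 001010101)
step 4: 110000000

110000000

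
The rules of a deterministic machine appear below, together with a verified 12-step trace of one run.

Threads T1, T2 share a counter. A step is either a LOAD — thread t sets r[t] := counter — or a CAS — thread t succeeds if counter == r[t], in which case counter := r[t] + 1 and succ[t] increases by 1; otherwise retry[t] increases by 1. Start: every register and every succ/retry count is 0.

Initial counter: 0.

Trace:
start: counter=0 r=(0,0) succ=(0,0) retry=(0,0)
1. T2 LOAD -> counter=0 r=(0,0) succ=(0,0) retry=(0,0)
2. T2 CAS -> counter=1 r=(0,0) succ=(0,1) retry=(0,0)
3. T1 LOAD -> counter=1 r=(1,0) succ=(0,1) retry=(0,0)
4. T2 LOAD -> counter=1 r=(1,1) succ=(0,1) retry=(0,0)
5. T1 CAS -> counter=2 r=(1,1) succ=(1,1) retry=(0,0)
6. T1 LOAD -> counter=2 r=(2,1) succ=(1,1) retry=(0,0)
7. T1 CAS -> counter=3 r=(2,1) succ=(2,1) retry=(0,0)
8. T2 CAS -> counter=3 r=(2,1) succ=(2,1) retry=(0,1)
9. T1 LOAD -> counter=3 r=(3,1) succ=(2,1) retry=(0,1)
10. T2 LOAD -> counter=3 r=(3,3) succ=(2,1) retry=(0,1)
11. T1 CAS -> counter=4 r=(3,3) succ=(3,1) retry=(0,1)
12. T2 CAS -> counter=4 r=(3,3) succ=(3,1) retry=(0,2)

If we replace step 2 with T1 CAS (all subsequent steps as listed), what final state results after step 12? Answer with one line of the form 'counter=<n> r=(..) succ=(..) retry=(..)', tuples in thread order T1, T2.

counter=4 r=(3,3) succ=(4,0) retry=(0,2)

(re-executing from step 2 with the substitution; state before step 2: counter=0 r=(0,0) succ=(0,0) retry=(0,0))
2. T1 CAS -> counter=1 r=(0,0) succ=(1,0) retry=(0,0)
3. T1 LOAD -> counter=1 r=(1,0) succ=(1,0) retry=(0,0)
4. T2 LOAD -> counter=1 r=(1,1) succ=(1,0) retry=(0,0)
5. T1 CAS -> counter=2 r=(1,1) succ=(2,0) retry=(0,0)
6. T1 LOAD -> counter=2 r=(2,1) succ=(2,0) retry=(0,0)
7. T1 CAS -> counter=3 r=(2,1) succ=(3,0) retry=(0,0)
8. T2 CAS -> counter=3 r=(2,1) succ=(3,0) retry=(0,1)
9. T1 LOAD -> counter=3 r=(3,1) succ=(3,0) retry=(0,1)
10. T2 LOAD -> counter=3 r=(3,3) succ=(3,0) retry=(0,1)
11. T1 CAS -> counter=4 r=(3,3) succ=(4,0) retry=(0,1)
12. T2 CAS -> counter=4 r=(3,3) succ=(4,0) retry=(0,2)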